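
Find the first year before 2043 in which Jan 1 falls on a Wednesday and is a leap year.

2020

Jan 1 advances by 2 weekdays after a leap year and by 1 after a common year.
2043: Jan 1 is Thursday.
2042: Wednesday
2041: Tuesday
2040: Sunday (leap)
2039: Saturday
2038: Friday
2037: Thursday
2036: Tuesday (leap)
2035: Monday
2034: Sunday
2033: Saturday
2032: Thursday (leap)
2031: Wednesday
2030: Tuesday
2029: Monday
2028: Saturday (leap)
2027: Friday
2026: Thursday
2025: Wednesday
2024: Monday (leap)
2023: Sunday
2022: Saturday
2021: Friday
2020: Wednesday (leap)
2020 begins on a Wednesday and is a leap year.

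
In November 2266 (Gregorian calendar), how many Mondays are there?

4

November 2266 has 30 days and begins on Thursday.
The first Monday is November 5.
Mondays fall on 5, 12, 19, 26 — that's 4.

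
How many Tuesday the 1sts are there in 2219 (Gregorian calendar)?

1

Check the 1st of each month of 2219: Jan 1: Fri, Feb 1: Mon, Mar 1: Mon, Apr 1: Thu, May 1: Sat, Jun 1: Tue, Jul 1: Thu, Aug 1: Sun, Sep 1: Wed, Oct 1: Fri, Nov 1: Mon, Dec 1: Wed.
Tuesday occurs in June — 1 month.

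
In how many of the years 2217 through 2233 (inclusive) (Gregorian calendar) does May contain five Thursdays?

May has 31 days; it has five Thursdays when Thursday falls among the first (month-length − 28) days — i.e. when May 1 is one of Thursday/Wednesday/Tuesday.
May 1 by year: 2217:Thu✓ 2218:Fri 2219:Sat 2220:Mon 2221:Tue✓ 2222:Wed✓ 2223:Thu✓ 2224:Sat 2225:Sun 2226:Mon 2227:Tue✓ 2228:Thu✓ 2229:Fri 2230:Sat 2231:Sun 2232:Tue✓ 2233:Wed✓
Years with five Thursdays: 2217, 2221, 2222, 2223, 2227, 2228, 2232, 2233 → 8.

8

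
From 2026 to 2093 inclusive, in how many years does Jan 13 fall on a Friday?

9

Track Jan 13's weekday year by year (advancing +1, or +2 across a Feb 29):
  2026: Tue  2027: Wed (+1)  2028: Thu (+1)  2029: Sat (+2)  2030: Sun (+1)
  2031: Mon (+1)  2032: Tue (+1)  2033: Thu (+2)  2034: Fri (+1) ✓  2035: Sat (+1)
  2036: Sun (+1)  2037: Tue (+2)  2038: Wed (+1)  2039: Thu (+1)  … (40 more years) …
  2080: Sat (+1)  2081: Mon (+2)  2082: Tue (+1)  2083: Wed (+1)  2084: Thu (+1)
  2085: Sat (+2)  2086: Sun (+1)  2087: Mon (+1)  2088: Tue (+1)  2089: Thu (+2)
  2090: Fri (+1) ✓  2091: Sat (+1)  2092: Sun (+1)  2093: Tue (+2)
Friday years: 2034, 2040, 2045, 2051, 2062, 2068, 2073, 2079, 2090 — 9 in total.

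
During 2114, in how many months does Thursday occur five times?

A month of length L has five Thursdays iff its first Thursday is on day ≤ L−28 (so day 1–3 in a 31-day month, 1–2 in a 30-day month, day 1 in a leap February).
Checking each month of 2114: Jan starts Mon (31d); Feb starts Thu (28d); Mar starts Thu (31d) ✓; Apr starts Sun (30d); May starts Tue (31d) ✓; Jun starts Fri (30d); Jul starts Sun (31d); Aug starts Wed (31d) ✓; Sep starts Sat (30d); Oct starts Mon (31d); Nov starts Thu (30d) ✓; Dec starts Sat (31d).
Five-Thursday months: March, May, August, November → 4.

4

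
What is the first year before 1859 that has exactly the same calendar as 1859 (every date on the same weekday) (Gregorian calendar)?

1853

Two years share a calendar iff Jan 1 falls on the same weekday and both are leap or both are common. 1859: Jan 1 is Saturday, common year.
1858: Jan 1 Friday, common
1857: Jan 1 Thursday, common
1856: Jan 1 Tuesday, leap
1855: Jan 1 Monday, common
1854: Jan 1 Sunday, common
1853: Jan 1 Saturday, common
1853 matches on both conditions.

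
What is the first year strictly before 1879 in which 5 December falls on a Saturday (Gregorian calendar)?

From one year to the next, a fixed date's weekday advances by 1, or by 2 when a Feb 29 lies between the two dates.
1879: December 5 is Friday.
1878: Thursday (−1)
1877: Wednesday (−1)
1876: Tuesday (−1)
1875: Sunday (−2)
1874: Saturday (−1)
5 December falls on a Saturday in 1874.

1874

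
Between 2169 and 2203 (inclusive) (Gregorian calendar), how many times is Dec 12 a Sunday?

Track Dec 12's weekday year by year (advancing +1, or +2 across a Feb 29):
  2169: Tue  2170: Wed (+1)  2171: Thu (+1)  2172: Sat (+2)  2173: Sun (+1) ✓
  2174: Mon (+1)  2175: Tue (+1)  2176: Thu (+2)  2177: Fri (+1)  2178: Sat (+1)
  2179: Sun (+1) ✓  2180: Tue (+2)  2181: Wed (+1)  2182: Thu (+1)  … (7 more years) …
  2190: Sun (+1) ✓  2191: Mon (+1)  2192: Wed (+2)  2193: Thu (+1)  2194: Fri (+1)
  2195: Sat (+1)  2196: Mon (+2)  2197: Tue (+1)  2198: Wed (+1)  2199: Thu (+1)
  2200: Fri (+1)  2201: Sat (+1)  2202: Sun (+1) ✓  2203: Mon (+1)
Sunday years: 2173, 2179, 2184, 2190, 2202 — 5 in total.

5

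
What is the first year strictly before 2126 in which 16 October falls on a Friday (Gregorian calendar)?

2122

From one year to the next, a fixed date's weekday advances by 1, or by 2 when a Feb 29 lies between the two dates.
2126: October 16 is Wednesday.
2125: Tuesday (−1)
2124: Monday (−1)
2123: Saturday (−2)
2122: Friday (−1)
16 October falls on a Friday in 2122.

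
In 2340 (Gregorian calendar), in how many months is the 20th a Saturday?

3

Check the 20th of each month of 2340: Jan 20: Sat, Feb 20: Tue, Mar 20: Wed, Apr 20: Sat, May 20: Mon, Jun 20: Thu, Jul 20: Sat, Aug 20: Tue, Sep 20: Fri, Oct 20: Sun, Nov 20: Wed, Dec 20: Fri.
Saturday occurs in January, April, July — 3 months.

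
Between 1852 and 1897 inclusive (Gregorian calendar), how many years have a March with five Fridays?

March has 31 days; it has five Fridays when Friday falls among the first (month-length − 28) days — i.e. when March 1 is one of Friday/Thursday/Wednesday.
March 1 by year: 1852:Mon 1853:Tue 1854:Wed✓ 1855:Thu✓ 1856:Sat 1857:Sun 1858:Mon 1859:Tue 1860:Thu✓ 1861:Fri✓ 1862:Sat 1863:Sun 1864:Tue 1865:Wed✓ 1866:Thu✓ …(16 more)… 1883:Thu✓ 1884:Sat 1885:Sun 1886:Mon 1887:Tue 1888:Thu✓ 1889:Fri✓ 1890:Sat 1891:Sun 1892:Tue 1893:Wed✓ 1894:Thu✓ 1895:Fri✓ 1896:Sun 1897:Mon
Years with five Fridays: 1854, 1855, 1860, 1861, 1865, 1866, 1867, 1871, 1872, 1876, 1877, 1878, 1882, 1883, 1888, 1889, 1893, 1894, 1895 → 19.

19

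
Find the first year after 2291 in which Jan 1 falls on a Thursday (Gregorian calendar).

Jan 1 advances by 2 weekdays after a leap year and by 1 after a common year.
2291: Jan 1 is Thursday.
2292: Friday (leap)
2293: Sunday
2294: Monday
2295: Tuesday
2296: Wednesday (leap)
2297: Friday
2298: Saturday
2299: Sunday
2300: Monday
2301: Tuesday
2302: Wednesday
2303: Thursday
2303 begins on a Thursday

2303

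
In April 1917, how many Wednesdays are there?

April 1917 has 30 days and begins on Sunday.
The first Wednesday is April 4.
Wednesdays fall on 4, 11, 18, 25 — that's 4.

4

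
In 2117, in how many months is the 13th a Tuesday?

Check the 13th of each month of 2117: Jan 13: Wed, Feb 13: Sat, Mar 13: Sat, Apr 13: Tue, May 13: Thu, Jun 13: Sun, Jul 13: Tue, Aug 13: Fri, Sep 13: Mon, Oct 13: Wed, Nov 13: Sat, Dec 13: Mon.
Tuesday occurs in April, July — 2 months.

2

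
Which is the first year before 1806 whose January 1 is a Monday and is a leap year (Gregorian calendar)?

1776

Jan 1 advances by 2 weekdays after a leap year and by 1 after a common year.
1806: Jan 1 is Wednesday.
1805: Tuesday
1804: Sunday (leap)
1803: Saturday
1802: Friday
1801: Thursday
1800: Wednesday
1799: Tuesday
1798: Monday
1797: Sunday
1796: Friday (leap)
1795: Thursday
1794: Wednesday
1793: Tuesday
1792: Sunday (leap)
1791: Saturday
1790: Friday
1789: Thursday
1788: Tuesday (leap)
1787: Monday
1786: Sunday
1785: Saturday
1784: Thursday (leap)
1783: Wednesday
1782: Tuesday
1781: Monday
1780: Saturday (leap)
1779: Friday
1778: Thursday
1777: Wednesday
1776: Monday (leap)
1776 begins on a Monday and is a leap year.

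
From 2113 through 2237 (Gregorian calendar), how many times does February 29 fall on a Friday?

Leap years in 2113–2237: 30 of them.
Feb 29 weekday advances by 5 (mod 7) from one leap year to the next four years later (or differs when a century non-leap intervenes).
Leap-day weekdays: 2116:Sat 2120:Thu 2124:Tue 2128:Sun 2132:Fri✓ 2136:Wed 2140:Mon 2144:Sat 2148:Thu 2152:Tue 2156:Sun 2160:Fri✓ 2164:Wed …(4 more)… 2184:Sun 2188:Fri✓ 2192:Wed 2196:Mon 2204:Wed 2208:Mon 2212:Sat 2216:Thu 2220:Tue 2224:Sun 2228:Fri✓ 2232:Wed 2236:Mon
Friday: 2132, 2160, 2188, 2228 → 4.

4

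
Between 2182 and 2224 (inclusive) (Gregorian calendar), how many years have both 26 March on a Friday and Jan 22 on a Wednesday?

0

Check each year's weekday for 26 March and Jan 22:
  2182: Tue/Tue  2183: Wed/Wed  2184: Fri/Thu  2185: Sat/Sat  2186: Sun/Sun  2187: Mon/Mon  2188: Wed/Tue  2189: Thu/Thu  2190: Fri/Fri  2191: Sat/Sat  2192: Mon/Sun  2193: Tue/Tue  2194: Wed/Wed  2195: Thu/Thu  …(15 more)…  2211: Tue/Tue  2212: Thu/Wed  2213: Fri/Fri  2214: Sat/Sat  2215: Sun/Sun  2216: Tue/Mon  2217: Wed/Wed  2218: Thu/Thu  2219: Fri/Fri  2220: Sun/Sat  2221: Mon/Mon  2222: Tue/Tue  2223: Wed/Wed  2224: Fri/Thu
Both conditions hold in: no year — 0.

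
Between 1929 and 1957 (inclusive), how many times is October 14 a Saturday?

4

Track October 14's weekday year by year (advancing +1, or +2 across a Feb 29):
  1929: Mon  1930: Tue (+1)  1931: Wed (+1)  1932: Fri (+2)  1933: Sat (+1) ✓
  1934: Sun (+1)  1935: Mon (+1)  1936: Wed (+2)  1937: Thu (+1)  1938: Fri (+1)
  1939: Sat (+1) ✓  1940: Mon (+2)  1941: Tue (+1)  1942: Wed (+1)  1943: Thu (+1)
  1944: Sat (+2) ✓  1945: Sun (+1)  1946: Mon (+1)  1947: Tue (+1)  1948: Thu (+2)
  1949: Fri (+1)  1950: Sat (+1) ✓  1951: Sun (+1)  1952: Tue (+2)  1953: Wed (+1)
  1954: Thu (+1)  1955: Fri (+1)  1956: Sun (+2)  1957: Mon (+1)
Saturday years: 1933, 1939, 1944, 1950 — 4 in total.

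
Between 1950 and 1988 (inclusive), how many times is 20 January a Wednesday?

Track 20 January's weekday year by year (advancing +1, or +2 across a Feb 29):
  1950: Fri  1951: Sat (+1)  1952: Sun (+1)  1953: Tue (+2)  1954: Wed (+1) ✓
  1955: Thu (+1)  1956: Fri (+1)  1957: Sun (+2)  1958: Mon (+1)  1959: Tue (+1)
  1960: Wed (+1) ✓  1961: Fri (+2)  1962: Sat (+1)  1963: Sun (+1)  … (11 more years) …
  1975: Mon (+1)  1976: Tue (+1)  1977: Thu (+2)  1978: Fri (+1)  1979: Sat (+1)
  1980: Sun (+1)  1981: Tue (+2)  1982: Wed (+1) ✓  1983: Thu (+1)  1984: Fri (+1)
  1985: Sun (+2)  1986: Mon (+1)  1987: Tue (+1)  1988: Wed (+1) ✓
Wednesday years: 1954, 1960, 1965, 1971, 1982, 1988 — 6 in total.

6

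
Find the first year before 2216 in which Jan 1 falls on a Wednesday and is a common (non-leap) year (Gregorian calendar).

2206

Jan 1 advances by 2 weekdays after a leap year and by 1 after a common year.
2216: Jan 1 is Monday (leap).
2215: Sunday
2214: Saturday
2213: Friday
2212: Wednesday (leap)
2211: Tuesday
2210: Monday
2209: Sunday
2208: Friday (leap)
2207: Thursday
2206: Wednesday
2206 begins on a Wednesday and is a common year.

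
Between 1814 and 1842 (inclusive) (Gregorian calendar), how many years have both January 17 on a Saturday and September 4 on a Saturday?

Check each year's weekday for January 17 and September 4:
  1814: Mon/Sun  1815: Tue/Mon  1816: Wed/Wed  1817: Fri/Thu  1818: Sat/Fri  1819: Sun/Sat  1820: Mon/Mon  1821: Wed/Tue  1822: Thu/Wed  1823: Fri/Thu  1824: Sat/Sat ✓  1825: Mon/Sun  1826: Tue/Mon  1827: Wed/Tue  1828: Thu/Thu  1829: Sat/Fri  1830: Sun/Sat  1831: Mon/Sun  1832: Tue/Tue  1833: Thu/Wed  1834: Fri/Thu  1835: Sat/Fri  1836: Sun/Sun  1837: Tue/Mon  1838: Wed/Tue  1839: Thu/Wed  1840: Fri/Fri  1841: Sun/Sat  1842: Mon/Sun
Both conditions hold in: 1824 — 1.

1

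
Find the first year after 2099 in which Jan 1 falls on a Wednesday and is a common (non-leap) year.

2110

Jan 1 advances by 2 weekdays after a leap year and by 1 after a common year.
2099: Jan 1 is Thursday.
2100: Friday
2101: Saturday
2102: Sunday
2103: Monday
2104: Tuesday (leap)
2105: Thursday
2106: Friday
2107: Saturday
2108: Sunday (leap)
2109: Tuesday
2110: Wednesday
2110 begins on a Wednesday and is a common year.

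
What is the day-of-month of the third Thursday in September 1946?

September 1, 1946 is a Sunday, so the first Thursday is the 5th.
The third Thursday is 5 + 14 = 19.

19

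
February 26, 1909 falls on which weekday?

Friday

January 1, 1909 is a Friday.
February 26 is day 57 of the year, i.e. 56 days after Jan 1.
56 mod 7 = 0, so advance 0 weekdays from Friday: Friday.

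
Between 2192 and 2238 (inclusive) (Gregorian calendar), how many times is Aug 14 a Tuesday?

8

Track Aug 14's weekday year by year (advancing +1, or +2 across a Feb 29):
  2192: Tue ✓  2193: Wed (+1)  2194: Thu (+1)  2195: Fri (+1)  2196: Sun (+2)
  2197: Mon (+1)  2198: Tue (+1) ✓  2199: Wed (+1)  2200: Thu (+1)  2201: Fri (+1)
  2202: Sat (+1)  2203: Sun (+1)  2204: Tue (+2) ✓  2205: Wed (+1)  … (19 more years) …
  2225: Sun (+1)  2226: Mon (+1)  2227: Tue (+1) ✓  2228: Thu (+2)  2229: Fri (+1)
  2230: Sat (+1)  2231: Sun (+1)  2232: Tue (+2) ✓  2233: Wed (+1)  2234: Thu (+1)
  2235: Fri (+1)  2236: Sun (+2)  2237: Mon (+1)  2238: Tue (+1) ✓
Tuesday years: 2192, 2198, 2204, 2210, 2221, 2227, 2232, 2238 — 8 in total.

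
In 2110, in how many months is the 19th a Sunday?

Check the 19th of each month of 2110: Jan 19: Sun, Feb 19: Wed, Mar 19: Wed, Apr 19: Sat, May 19: Mon, Jun 19: Thu, Jul 19: Sat, Aug 19: Tue, Sep 19: Fri, Oct 19: Sun, Nov 19: Wed, Dec 19: Fri.
Sunday occurs in January, October — 2 months.

2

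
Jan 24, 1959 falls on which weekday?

January 1, 1959 is a Thursday.
January 24 is day 24 of the year, i.e. 23 days after Jan 1.
23 mod 7 = 2, so advance 2 weekdays from Thursday: Saturday.

Saturday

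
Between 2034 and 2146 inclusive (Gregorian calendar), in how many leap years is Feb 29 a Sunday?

Leap years in 2034–2146: 27 of them.
Feb 29 weekday advances by 5 (mod 7) from one leap year to the next four years later (or differs when a century non-leap intervenes).
Leap-day weekdays: 2036:Fri 2040:Wed 2044:Mon 2048:Sat 2052:Thu 2056:Tue 2060:Sun✓ 2064:Fri 2068:Wed 2072:Mon 2076:Sat 2080:Thu 2084:Tue 2088:Sun✓ 2092:Fri 2096:Wed 2104:Fri 2108:Wed 2112:Mon 2116:Sat 2120:Thu 2124:Tue 2128:Sun✓ 2132:Fri 2136:Wed 2140:Mon 2144:Sat
Sunday: 2060, 2088, 2128 → 3.

3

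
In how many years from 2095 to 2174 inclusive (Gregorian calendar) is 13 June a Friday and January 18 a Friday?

Check each year's weekday for 13 June and January 18:
  2095: Mon/Tue  2096: Wed/Wed  2097: Thu/Fri  2098: Fri/Sat  2099: Sat/Sun  2100: Sun/Mon  2101: Mon/Tue  2102: Tue/Wed  2103: Wed/Thu  2104: Fri/Fri ✓  2105: Sat/Sun  2106: Sun/Mon  2107: Mon/Tue  2108: Wed/Wed  …(52 more)…  2161: Sat/Sun  2162: Sun/Mon  2163: Mon/Tue  2164: Wed/Wed  2165: Thu/Fri  2166: Fri/Sat  2167: Sat/Sun  2168: Mon/Mon  2169: Tue/Wed  2170: Wed/Thu  2171: Thu/Fri  2172: Sat/Sat  2173: Sun/Mon  2174: Mon/Tue
Both conditions hold in: 2104, 2132, 2160 — 3.

3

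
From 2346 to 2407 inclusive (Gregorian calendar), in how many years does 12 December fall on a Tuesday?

9

Track 12 December's weekday year by year (advancing +1, or +2 across a Feb 29):
  2346: Thu  2347: Fri (+1)  2348: Sun (+2)  2349: Mon (+1)  2350: Tue (+1) ✓
  2351: Wed (+1)  2352: Fri (+2)  2353: Sat (+1)  2354: Sun (+1)  2355: Mon (+1)
  2356: Wed (+2)  2357: Thu (+1)  2358: Fri (+1)  2359: Sat (+1)  … (34 more years) …
  2394: Mon (+1)  2395: Tue (+1) ✓  2396: Thu (+2)  2397: Fri (+1)  2398: Sat (+1)
  2399: Sun (+1)  2400: Tue (+2) ✓  2401: Wed (+1)  2402: Thu (+1)  2403: Fri (+1)
  2404: Sun (+2)  2405: Mon (+1)  2406: Tue (+1) ✓  2407: Wed (+1)
Tuesday years: 2350, 2361, 2367, 2372, 2378, 2389, 2395, 2400, 2406 — 9 in total.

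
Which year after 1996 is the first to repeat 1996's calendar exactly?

Two years share a calendar iff Jan 1 falls on the same weekday and both are leap or both are common. 1996: Jan 1 is Monday, leap year.
1997: Jan 1 Wednesday, common
1998: Jan 1 Thursday, common
1999: Jan 1 Friday, common
2000: Jan 1 Saturday, leap
2001: Jan 1 Monday, common
2002: Jan 1 Tuesday, common
2003: Jan 1 Wednesday, common
2004: Jan 1 Thursday, leap
2005: Jan 1 Saturday, common
2006: Jan 1 Sunday, common
2007: Jan 1 Monday, common
2008: Jan 1 Tuesday, leap
2009: Jan 1 Thursday, common
2010: Jan 1 Friday, common
2011: Jan 1 Saturday, common
2012: Jan 1 Sunday, leap
2013: Jan 1 Tuesday, common
2014: Jan 1 Wednesday, common
2015: Jan 1 Thursday, common
2016: Jan 1 Friday, leap
2017: Jan 1 Sunday, common
2018: Jan 1 Monday, common
2019: Jan 1 Tuesday, common
2020: Jan 1 Wednesday, leap
2021: Jan 1 Friday, common
2022: Jan 1 Saturday, common
2023: Jan 1 Sunday, common
2024: Jan 1 Monday, leap
2024 matches on both conditions.

2024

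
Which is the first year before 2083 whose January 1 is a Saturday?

2078

Jan 1 advances by 2 weekdays after a leap year and by 1 after a common year.
2083: Jan 1 is Friday.
2082: Thursday
2081: Wednesday
2080: Monday (leap)
2079: Sunday
2078: Saturday
2078 begins on a Saturday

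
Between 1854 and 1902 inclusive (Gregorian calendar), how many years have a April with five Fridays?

April has 30 days; it has five Fridays when Friday falls among the first (month-length − 28) days — i.e. when April 1 is one of Friday/Thursday.
April 1 by year: 1854:Sat 1855:Sun 1856:Tue 1857:Wed 1858:Thu✓ 1859:Fri✓ 1860:Sun 1861:Mon 1862:Tue 1863:Wed 1864:Fri✓ 1865:Sat 1866:Sun 1867:Mon 1868:Wed …(19 more)… 1888:Sun 1889:Mon 1890:Tue 1891:Wed 1892:Fri✓ 1893:Sat 1894:Sun 1895:Mon 1896:Wed 1897:Thu✓ 1898:Fri✓ 1899:Sat 1900:Sun 1901:Mon 1902:Tue
Years with five Fridays: 1858, 1859, 1864, 1869, 1870, 1875, 1880, 1881, 1886, 1887, 1892, 1897, 1898 → 13.

13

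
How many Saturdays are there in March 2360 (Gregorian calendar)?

March 2360 has 31 days and begins on Tuesday.
The first Saturday is March 5.
Saturdays fall on 5, 12, 19, 26 — that's 4.

4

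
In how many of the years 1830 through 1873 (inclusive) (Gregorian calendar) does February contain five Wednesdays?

February has 28 days (29 in leap years); it has five Wednesdays when Wednesday falls among the first (month-length − 28) days — i.e. when February 1 is Wednesday in a leap year (never in a common year).
February 1 by year: 1830:Mon 1831:Tue 1832:Wed✓ 1833:Fri 1834:Sat 1835:Sun 1836:Mon 1837:Wed 1838:Thu 1839:Fri 1840:Sat 1841:Mon 1842:Tue 1843:Wed 1844:Thu …(14 more)… 1859:Tue 1860:Wed✓ 1861:Fri 1862:Sat 1863:Sun 1864:Mon 1865:Wed 1866:Thu 1867:Fri 1868:Sat 1869:Mon 1870:Tue 1871:Wed 1872:Thu 1873:Sat
Years with five Wednesdays: 1832, 1860 → 2.

2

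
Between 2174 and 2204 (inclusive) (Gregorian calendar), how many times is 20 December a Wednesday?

4

Track 20 December's weekday year by year (advancing +1, or +2 across a Feb 29):
  2174: Tue  2175: Wed (+1) ✓  2176: Fri (+2)  2177: Sat (+1)  2178: Sun (+1)
  2179: Mon (+1)  2180: Wed (+2) ✓  2181: Thu (+1)  2182: Fri (+1)  2183: Sat (+1)
  2184: Mon (+2)  2185: Tue (+1)  2186: Wed (+1) ✓  2187: Thu (+1)  … (3 more years) …
  2191: Tue (+1)  2192: Thu (+2)  2193: Fri (+1)  2194: Sat (+1)  2195: Sun (+1)
  2196: Tue (+2)  2197: Wed (+1) ✓  2198: Thu (+1)  2199: Fri (+1)  2200: Sat (+1)
  2201: Sun (+1)  2202: Mon (+1)  2203: Tue (+1)  2204: Thu (+2)
Wednesday years: 2175, 2180, 2186, 2197 — 4 in total.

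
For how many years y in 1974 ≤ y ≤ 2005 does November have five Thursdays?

8

November has 30 days; it has five Thursdays when Thursday falls among the first (month-length − 28) days — i.e. when November 1 is one of Thursday/Wednesday.
November 1 by year: 1974:Fri 1975:Sat 1976:Mon 1977:Tue 1978:Wed✓ 1979:Thu✓ 1980:Sat 1981:Sun 1982:Mon 1983:Tue 1984:Thu✓ 1985:Fri 1986:Sat 1987:Sun 1988:Tue 1989:Wed✓ 1990:Thu✓ 1991:Fri 1992:Sun 1993:Mon 1994:Tue 1995:Wed✓ 1996:Fri 1997:Sat 1998:Sun 1999:Mon 2000:Wed✓ 2001:Thu✓ 2002:Fri 2003:Sat 2004:Mon 2005:Tue
Years with five Thursdays: 1978, 1979, 1984, 1989, 1990, 1995, 2000, 2001 → 8.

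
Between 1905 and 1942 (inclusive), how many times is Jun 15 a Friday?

Track Jun 15's weekday year by year (advancing +1, or +2 across a Feb 29):
  1905: Thu  1906: Fri (+1) ✓  1907: Sat (+1)  1908: Mon (+2)  1909: Tue (+1)
  1910: Wed (+1)  1911: Thu (+1)  1912: Sat (+2)  1913: Sun (+1)  1914: Mon (+1)
  1915: Tue (+1)  1916: Thu (+2)  1917: Fri (+1) ✓  1918: Sat (+1)  … (10 more years) …
  1929: Sat (+1)  1930: Sun (+1)  1931: Mon (+1)  1932: Wed (+2)  1933: Thu (+1)
  1934: Fri (+1) ✓  1935: Sat (+1)  1936: Mon (+2)  1937: Tue (+1)  1938: Wed (+1)
  1939: Thu (+1)  1940: Sat (+2)  1941: Sun (+1)  1942: Mon (+1)
Friday years: 1906, 1917, 1923, 1928, 1934 — 5 in total.

5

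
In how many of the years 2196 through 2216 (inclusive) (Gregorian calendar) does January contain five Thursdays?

8

January has 31 days; it has five Thursdays when Thursday falls among the first (month-length − 28) days — i.e. when January 1 is one of Thursday/Wednesday/Tuesday.
January 1 by year: 2196:Fri 2197:Sun 2198:Mon 2199:Tue✓ 2200:Wed✓ 2201:Thu✓ 2202:Fri 2203:Sat 2204:Sun 2205:Tue✓ 2206:Wed✓ 2207:Thu✓ 2208:Fri 2209:Sun 2210:Mon 2211:Tue✓ 2212:Wed✓ 2213:Fri 2214:Sat 2215:Sun 2216:Mon
Years with five Thursdays: 2199, 2200, 2201, 2205, 2206, 2207, 2211, 2212 → 8.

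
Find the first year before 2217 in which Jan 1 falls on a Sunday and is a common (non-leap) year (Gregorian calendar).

Jan 1 advances by 2 weekdays after a leap year and by 1 after a common year.
2217: Jan 1 is Wednesday.
2216: Monday (leap)
2215: Sunday
2215 begins on a Sunday and is a common year.

2215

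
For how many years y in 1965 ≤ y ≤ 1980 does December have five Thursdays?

December has 31 days; it has five Thursdays when Thursday falls among the first (month-length − 28) days — i.e. when December 1 is one of Thursday/Wednesday/Tuesday.
December 1 by year: 1965:Wed✓ 1966:Thu✓ 1967:Fri 1968:Sun 1969:Mon 1970:Tue✓ 1971:Wed✓ 1972:Fri 1973:Sat 1974:Sun 1975:Mon 1976:Wed✓ 1977:Thu✓ 1978:Fri 1979:Sat 1980:Mon
Years with five Thursdays: 1965, 1966, 1970, 1971, 1976, 1977 → 6.

6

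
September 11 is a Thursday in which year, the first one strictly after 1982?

From one year to the next, a fixed date's weekday advances by 1, or by 2 when a Feb 29 lies between the two dates.
1982: September 11 is Saturday.
1983: Sunday (+1)
1984: Tuesday (+2)
1985: Wednesday (+1)
1986: Thursday (+1)
September 11 falls on a Thursday in 1986.

1986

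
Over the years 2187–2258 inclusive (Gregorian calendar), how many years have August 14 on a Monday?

Track August 14's weekday year by year (advancing +1, or +2 across a Feb 29):
  2187: Tue  2188: Thu (+2)  2189: Fri (+1)  2190: Sat (+1)  2191: Sun (+1)
  2192: Tue (+2)  2193: Wed (+1)  2194: Thu (+1)  2195: Fri (+1)  2196: Sun (+2)
  2197: Mon (+1) ✓  2198: Tue (+1)  2199: Wed (+1)  2200: Thu (+1)  … (44 more years) …
  2245: Thu (+1)  2246: Fri (+1)  2247: Sat (+1)  2248: Mon (+2) ✓  2249: Tue (+1)
  2250: Wed (+1)  2251: Thu (+1)  2252: Sat (+2)  2253: Sun (+1)  2254: Mon (+1) ✓
  2255: Tue (+1)  2256: Thu (+2)  2257: Fri (+1)  2258: Sat (+1)
Monday years: 2197, 2209, 2215, 2220, 2226, 2237, 2243, 2248, 2254 — 9 in total.

9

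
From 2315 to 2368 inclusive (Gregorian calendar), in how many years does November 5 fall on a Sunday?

Track November 5's weekday year by year (advancing +1, or +2 across a Feb 29):
  2315: Fri  2316: Sun (+2) ✓  2317: Mon (+1)  2318: Tue (+1)  2319: Wed (+1)
  2320: Fri (+2)  2321: Sat (+1)  2322: Sun (+1) ✓  2323: Mon (+1)  2324: Wed (+2)
  2325: Thu (+1)  2326: Fri (+1)  2327: Sat (+1)  2328: Mon (+2)  … (26 more years) …
  2355: Sat (+1)  2356: Mon (+2)  2357: Tue (+1)  2358: Wed (+1)  2359: Thu (+1)
  2360: Sat (+2)  2361: Sun (+1) ✓  2362: Mon (+1)  2363: Tue (+1)  2364: Thu (+2)
  2365: Fri (+1)  2366: Sat (+1)  2367: Sun (+1) ✓  2368: Tue (+2)
Sunday years: 2316, 2322, 2333, 2339, 2344, 2350, 2361, 2367 — 8 in total.

8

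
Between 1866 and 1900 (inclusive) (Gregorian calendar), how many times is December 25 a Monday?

Track December 25's weekday year by year (advancing +1, or +2 across a Feb 29):
  1866: Tue  1867: Wed (+1)  1868: Fri (+2)  1869: Sat (+1)  1870: Sun (+1)
  1871: Mon (+1) ✓  1872: Wed (+2)  1873: Thu (+1)  1874: Fri (+1)  1875: Sat (+1)
  1876: Mon (+2) ✓  1877: Tue (+1)  1878: Wed (+1)  1879: Thu (+1)  … (7 more years) …
  1887: Sun (+1)  1888: Tue (+2)  1889: Wed (+1)  1890: Thu (+1)  1891: Fri (+1)
  1892: Sun (+2)  1893: Mon (+1) ✓  1894: Tue (+1)  1895: Wed (+1)  1896: Fri (+2)
  1897: Sat (+1)  1898: Sun (+1)  1899: Mon (+1) ✓  1900: Tue (+1)
Monday years: 1871, 1876, 1882, 1893, 1899 — 5 in total.

5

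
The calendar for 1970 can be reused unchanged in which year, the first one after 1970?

1981

Two years share a calendar iff Jan 1 falls on the same weekday and both are leap or both are common. 1970: Jan 1 is Thursday, common year.
1971: Jan 1 Friday, common
1972: Jan 1 Saturday, leap
1973: Jan 1 Monday, common
1974: Jan 1 Tuesday, common
1975: Jan 1 Wednesday, common
1976: Jan 1 Thursday, leap
1977: Jan 1 Saturday, common
1978: Jan 1 Sunday, common
1979: Jan 1 Monday, common
1980: Jan 1 Tuesday, leap
1981: Jan 1 Thursday, common
1981 matches on both conditions.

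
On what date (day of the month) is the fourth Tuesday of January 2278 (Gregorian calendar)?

January 1, 2278 is a Tuesday, so the first Tuesday is the 1st.
The fourth Tuesday is 1 + 21 = 22.

22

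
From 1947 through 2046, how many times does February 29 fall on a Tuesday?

Leap years in 1947–2046: 25 of them.
Feb 29 weekday advances by 5 (mod 7) from one leap year to the next four years later (or differs when a century non-leap intervenes).
Leap-day weekdays: 1948:Sun 1952:Fri 1956:Wed 1960:Mon 1964:Sat 1968:Thu 1972:Tue✓ 1976:Sun 1980:Fri 1984:Wed 1988:Mon 1992:Sat 1996:Thu 2000:Tue✓ 2004:Sun 2008:Fri 2012:Wed 2016:Mon 2020:Sat 2024:Thu 2028:Tue✓ 2032:Sun 2036:Fri 2040:Wed 2044:Mon
Tuesday: 1972, 2000, 2028 → 3.

3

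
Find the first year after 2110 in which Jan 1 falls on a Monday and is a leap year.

Jan 1 advances by 2 weekdays after a leap year and by 1 after a common year.
2110: Jan 1 is Wednesday.
2111: Thursday
2112: Friday (leap)
2113: Sunday
2114: Monday
2115: Tuesday
2116: Wednesday (leap)
2117: Friday
2118: Saturday
2119: Sunday
2120: Monday (leap)
2120 begins on a Monday and is a leap year.

2120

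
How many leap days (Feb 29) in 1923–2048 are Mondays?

5

Leap years in 1923–2048: 32 of them.
Feb 29 weekday advances by 5 (mod 7) from one leap year to the next four years later (or differs when a century non-leap intervenes).
Leap-day weekdays: 1924:Fri 1928:Wed 1932:Mon✓ 1936:Sat 1940:Thu 1944:Tue 1948:Sun 1952:Fri 1956:Wed 1960:Mon✓ 1964:Sat 1968:Thu 1972:Tue …(6 more)… 2000:Tue 2004:Sun 2008:Fri 2012:Wed 2016:Mon✓ 2020:Sat 2024:Thu 2028:Tue 2032:Sun 2036:Fri 2040:Wed 2044:Mon✓ 2048:Sat
Monday: 1932, 1960, 1988, 2016, 2044 → 5.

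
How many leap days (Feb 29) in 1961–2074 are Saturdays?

4

Leap years in 1961–2074: 28 of them.
Feb 29 weekday advances by 5 (mod 7) from one leap year to the next four years later (or differs when a century non-leap intervenes).
Leap-day weekdays: 1964:Sat✓ 1968:Thu 1972:Tue 1976:Sun 1980:Fri 1984:Wed 1988:Mon 1992:Sat✓ 1996:Thu 2000:Tue 2004:Sun 2008:Fri 2012:Wed 2016:Mon 2020:Sat✓ 2024:Thu 2028:Tue 2032:Sun 2036:Fri 2040:Wed 2044:Mon 2048:Sat✓ 2052:Thu 2056:Tue 2060:Sun 2064:Fri 2068:Wed 2072:Mon
Saturday: 1964, 1992, 2020, 2048 → 4.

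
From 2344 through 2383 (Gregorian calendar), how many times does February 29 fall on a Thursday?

1

Leap years in 2344–2383: 10 of them.
Feb 29 weekday advances by 5 (mod 7) from one leap year to the next four years later (or differs when a century non-leap intervenes).
Leap-day weekdays: 2344:Tue 2348:Sun 2352:Fri 2356:Wed 2360:Mon 2364:Sat 2368:Thu✓ 2372:Tue 2376:Sun 2380:Fri
Thursday: 2368 → 1.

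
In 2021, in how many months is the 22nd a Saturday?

1

Check the 22nd of each month of 2021: Jan 22: Fri, Feb 22: Mon, Mar 22: Mon, Apr 22: Thu, May 22: Sat, Jun 22: Tue, Jul 22: Thu, Aug 22: Sun, Sep 22: Wed, Oct 22: Fri, Nov 22: Mon, Dec 22: Wed.
Saturday occurs in May — 1 month.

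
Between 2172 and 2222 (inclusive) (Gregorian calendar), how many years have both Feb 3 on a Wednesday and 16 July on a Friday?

Check each year's weekday for Feb 3 and 16 July:
  2172: Mon/Thu  2173: Wed/Fri ✓  2174: Thu/Sat  2175: Fri/Sun  2176: Sat/Tue  2177: Mon/Wed  2178: Tue/Thu  2179: Wed/Fri ✓  2180: Thu/Sun  2181: Sat/Mon  2182: Sun/Tue  2183: Mon/Wed  2184: Tue/Fri  2185: Thu/Sat  …(23 more)…  2209: Fri/Sun  2210: Sat/Mon  2211: Sun/Tue  2212: Mon/Thu  2213: Wed/Fri ✓  2214: Thu/Sat  2215: Fri/Sun  2216: Sat/Tue  2217: Mon/Wed  2218: Tue/Thu  2219: Wed/Fri ✓  2220: Thu/Sun  2221: Sat/Mon  2222: Sun/Tue
Both conditions hold in: 2173, 2179, 2190, 2202, 2213, 2219 — 6.

6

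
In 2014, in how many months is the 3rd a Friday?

2

Check the 3rd of each month of 2014: Jan 3: Fri, Feb 3: Mon, Mar 3: Mon, Apr 3: Thu, May 3: Sat, Jun 3: Tue, Jul 3: Thu, Aug 3: Sun, Sep 3: Wed, Oct 3: Fri, Nov 3: Mon, Dec 3: Wed.
Friday occurs in January, October — 2 months.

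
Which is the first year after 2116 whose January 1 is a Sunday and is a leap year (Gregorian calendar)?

2136

Jan 1 advances by 2 weekdays after a leap year and by 1 after a common year.
2116: Jan 1 is Wednesday (leap).
2117: Friday
2118: Saturday
2119: Sunday
2120: Monday (leap)
2121: Wednesday
2122: Thursday
2123: Friday
2124: Saturday (leap)
2125: Monday
2126: Tuesday
2127: Wednesday
2128: Thursday (leap)
2129: Saturday
2130: Sunday
2131: Monday
2132: Tuesday (leap)
2133: Thursday
2134: Friday
2135: Saturday
2136: Sunday (leap)
2136 begins on a Sunday and is a leap year.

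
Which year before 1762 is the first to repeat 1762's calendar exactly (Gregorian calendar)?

1751

Two years share a calendar iff Jan 1 falls on the same weekday and both are leap or both are common. 1762: Jan 1 is Friday, common year.
1761: Jan 1 Thursday, common
1760: Jan 1 Tuesday, leap
1759: Jan 1 Monday, common
1758: Jan 1 Sunday, common
1757: Jan 1 Saturday, common
1756: Jan 1 Thursday, leap
1755: Jan 1 Wednesday, common
1754: Jan 1 Tuesday, common
1753: Jan 1 Monday, common
1752: Jan 1 Saturday, leap
1751: Jan 1 Friday, common
1751 matches on both conditions.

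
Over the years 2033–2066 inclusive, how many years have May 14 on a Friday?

5

Track May 14's weekday year by year (advancing +1, or +2 across a Feb 29):
  2033: Sat  2034: Sun (+1)  2035: Mon (+1)  2036: Wed (+2)  2037: Thu (+1)
  2038: Fri (+1) ✓  2039: Sat (+1)  2040: Mon (+2)  2041: Tue (+1)  2042: Wed (+1)
  2043: Thu (+1)  2044: Sat (+2)  2045: Sun (+1)  2046: Mon (+1)  … (6 more years) …
  2053: Wed (+1)  2054: Thu (+1)  2055: Fri (+1) ✓  2056: Sun (+2)  2057: Mon (+1)
  2058: Tue (+1)  2059: Wed (+1)  2060: Fri (+2) ✓  2061: Sat (+1)  2062: Sun (+1)
  2063: Mon (+1)  2064: Wed (+2)  2065: Thu (+1)  2066: Fri (+1) ✓
Friday years: 2038, 2049, 2055, 2060, 2066 — 5 in total.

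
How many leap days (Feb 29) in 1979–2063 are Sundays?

Leap years in 1979–2063: 21 of them.
Feb 29 weekday advances by 5 (mod 7) from one leap year to the next four years later (or differs when a century non-leap intervenes).
Leap-day weekdays: 1980:Fri 1984:Wed 1988:Mon 1992:Sat 1996:Thu 2000:Tue 2004:Sun✓ 2008:Fri 2012:Wed 2016:Mon 2020:Sat 2024:Thu 2028:Tue 2032:Sun✓ 2036:Fri 2040:Wed 2044:Mon 2048:Sat 2052:Thu 2056:Tue 2060:Sun✓
Sunday: 2004, 2032, 2060 → 3.

3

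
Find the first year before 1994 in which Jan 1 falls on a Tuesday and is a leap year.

1980

Jan 1 advances by 2 weekdays after a leap year and by 1 after a common year.
1994: Jan 1 is Saturday.
1993: Friday
1992: Wednesday (leap)
1991: Tuesday
1990: Monday
1989: Sunday
1988: Friday (leap)
1987: Thursday
1986: Wednesday
1985: Tuesday
1984: Sunday (leap)
1983: Saturday
1982: Friday
1981: Thursday
1980: Tuesday (leap)
1980 begins on a Tuesday and is a leap year.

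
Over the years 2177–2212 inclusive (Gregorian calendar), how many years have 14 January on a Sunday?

4

Track 14 January's weekday year by year (advancing +1, or +2 across a Feb 29):
  2177: Tue  2178: Wed (+1)  2179: Thu (+1)  2180: Fri (+1)  2181: Sun (+2) ✓
  2182: Mon (+1)  2183: Tue (+1)  2184: Wed (+1)  2185: Fri (+2)  2186: Sat (+1)
  2187: Sun (+1) ✓  2188: Mon (+1)  2189: Wed (+2)  2190: Thu (+1)  … (8 more years) …
  2199: Mon (+1)  2200: Tue (+1)  2201: Wed (+1)  2202: Thu (+1)  2203: Fri (+1)
  2204: Sat (+1)  2205: Mon (+2)  2206: Tue (+1)  2207: Wed (+1)  2208: Thu (+1)
  2209: Sat (+2)  2210: Sun (+1) ✓  2211: Mon (+1)  2212: Tue (+1)
Sunday years: 2181, 2187, 2198, 2210 — 4 in total.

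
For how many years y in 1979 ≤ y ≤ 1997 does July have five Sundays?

8

July has 31 days; it has five Sundays when Sunday falls among the first (month-length − 28) days — i.e. when July 1 is one of Sunday/Saturday/Friday.
July 1 by year: 1979:Sun✓ 1980:Tue 1981:Wed 1982:Thu 1983:Fri✓ 1984:Sun✓ 1985:Mon 1986:Tue 1987:Wed 1988:Fri✓ 1989:Sat✓ 1990:Sun✓ 1991:Mon 1992:Wed 1993:Thu 1994:Fri✓ 1995:Sat✓ 1996:Mon 1997:Tue
Years with five Sundays: 1979, 1983, 1984, 1988, 1989, 1990, 1994, 1995 → 8.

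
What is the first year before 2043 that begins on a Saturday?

Jan 1 advances by 2 weekdays after a leap year and by 1 after a common year.
2043: Jan 1 is Thursday.
2042: Wednesday
2041: Tuesday
2040: Sunday (leap)
2039: Saturday
2039 begins on a Saturday

2039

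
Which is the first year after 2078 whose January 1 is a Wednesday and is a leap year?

2116

Jan 1 advances by 2 weekdays after a leap year and by 1 after a common year.
2078: Jan 1 is Saturday.
2079: Sunday
2080: Monday (leap)
2081: Wednesday
2082: Thursday
2083: Friday
2084: Saturday (leap)
2085: Monday
2086: Tuesday
2087: Wednesday
2088: Thursday (leap)
2089: Saturday
2090: Sunday
2091: Monday
2092: Tuesday (leap)
2093: Thursday
2094: Friday
2095: Saturday
2096: Sunday (leap)
2097: Tuesday
2098: Wednesday
2099: Thursday
2100: Friday
2101: Saturday
2102: Sunday
2103: Monday
2104: Tuesday (leap)
2105: Thursday
2106: Friday
2107: Saturday
2108: Sunday (leap)
2109: Tuesday
2110: Wednesday
2111: Thursday
2112: Friday (leap)
2113: Sunday
2114: Monday
2115: Tuesday
2116: Wednesday (leap)
2116 begins on a Wednesday and is a leap year.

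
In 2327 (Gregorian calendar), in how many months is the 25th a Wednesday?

Check the 25th of each month of 2327: Jan 25: Tue, Feb 25: Fri, Mar 25: Fri, Apr 25: Mon, May 25: Wed, Jun 25: Sat, Jul 25: Mon, Aug 25: Thu, Sep 25: Sun, Oct 25: Tue, Nov 25: Fri, Dec 25: Sun.
Wednesday occurs in May — 1 month.

1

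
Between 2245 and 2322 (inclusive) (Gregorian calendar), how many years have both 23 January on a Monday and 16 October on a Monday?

Check each year's weekday for 23 January and 16 October:
  2245: Thu/Thu  2246: Fri/Fri  2247: Sat/Sat  2248: Sun/Mon  2249: Tue/Tue  2250: Wed/Wed  2251: Thu/Thu  2252: Fri/Sat  2253: Sun/Sun  2254: Mon/Mon ✓  2255: Tue/Tue  2256: Wed/Thu  2257: Fri/Fri  2258: Sat/Sat  …(50 more)…  2309: Sat/Sat  2310: Sun/Sun  2311: Mon/Mon ✓  2312: Tue/Wed  2313: Thu/Thu  2314: Fri/Fri  2315: Sat/Sat  2316: Sun/Mon  2317: Tue/Tue  2318: Wed/Wed  2319: Thu/Thu  2320: Fri/Sat  2321: Sun/Sun  2322: Mon/Mon ✓
Both conditions hold in: 2254, 2265, 2271, 2282, 2293, 2299, 2305, 2311, 2322 — 9.

9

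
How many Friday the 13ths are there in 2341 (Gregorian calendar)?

1

Check the 13th of each month of 2341: Jan 13: Mon, Feb 13: Thu, Mar 13: Thu, Apr 13: Sun, May 13: Tue, Jun 13: Fri, Jul 13: Sun, Aug 13: Wed, Sep 13: Sat, Oct 13: Mon, Nov 13: Thu, Dec 13: Sat.
Friday occurs in June — 1 month.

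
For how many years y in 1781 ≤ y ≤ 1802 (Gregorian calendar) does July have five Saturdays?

8

July has 31 days; it has five Saturdays when Saturday falls among the first (month-length − 28) days — i.e. when July 1 is one of Saturday/Friday/Thursday.
July 1 by year: 1781:Sun 1782:Mon 1783:Tue 1784:Thu✓ 1785:Fri✓ 1786:Sat✓ 1787:Sun 1788:Tue 1789:Wed 1790:Thu✓ 1791:Fri✓ 1792:Sun 1793:Mon 1794:Tue 1795:Wed 1796:Fri✓ 1797:Sat✓ 1798:Sun 1799:Mon 1800:Tue 1801:Wed 1802:Thu✓
Years with five Saturdays: 1784, 1785, 1786, 1790, 1791, 1796, 1797, 1802 → 8.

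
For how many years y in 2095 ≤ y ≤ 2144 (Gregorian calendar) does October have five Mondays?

October has 31 days; it has five Mondays when Monday falls among the first (month-length − 28) days — i.e. when October 1 is one of Monday/Sunday/Saturday.
October 1 by year: 2095:Sat✓ 2096:Mon✓ 2097:Tue 2098:Wed 2099:Thu 2100:Fri 2101:Sat✓ 2102:Sun✓ 2103:Mon✓ 2104:Wed 2105:Thu 2106:Fri 2107:Sat✓ 2108:Mon✓ 2109:Tue …(20 more)… 2130:Sun✓ 2131:Mon✓ 2132:Wed 2133:Thu 2134:Fri 2135:Sat✓ 2136:Mon✓ 2137:Tue 2138:Wed 2139:Thu 2140:Sat✓ 2141:Sun✓ 2142:Mon✓ 2143:Tue 2144:Thu
Years with five Mondays: 2095, 2096, 2101, 2102, 2103, 2107, 2108, 2112, 2113, 2114, 2118, 2119, 2124, 2125, 2129, 2130, 2131, 2135, 2136, 2140, 2141, 2142 → 22.

22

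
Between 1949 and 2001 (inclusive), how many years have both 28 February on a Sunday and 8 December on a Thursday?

Check each year's weekday for 28 February and 8 December:
  1949: Mon/Thu  1950: Tue/Fri  1951: Wed/Sat  1952: Thu/Mon  1953: Sat/Tue  1954: Sun/Wed  1955: Mon/Thu  1956: Tue/Sat  1957: Thu/Sun  1958: Fri/Mon  1959: Sat/Tue  1960: Sun/Thu ✓  1961: Tue/Fri  1962: Wed/Sat  …(25 more)…  1988: Sun/Thu ✓  1989: Tue/Fri  1990: Wed/Sat  1991: Thu/Sun  1992: Fri/Tue  1993: Sun/Wed  1994: Mon/Thu  1995: Tue/Fri  1996: Wed/Sun  1997: Fri/Mon  1998: Sat/Tue  1999: Sun/Wed  2000: Mon/Fri  2001: Wed/Sat
Both conditions hold in: 1960, 1988 — 2.

2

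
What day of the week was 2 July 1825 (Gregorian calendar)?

January 1, 1825 is a Saturday.
July 2 is day 183 of the year, i.e. 182 days after Jan 1.
182 mod 7 = 0, so advance 0 weekdays from Saturday: Saturday.

Saturday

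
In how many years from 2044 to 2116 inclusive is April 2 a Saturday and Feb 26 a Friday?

3

Check each year's weekday for April 2 and Feb 26:
  2044: Sat/Fri ✓  2045: Sun/Sun  2046: Mon/Mon  2047: Tue/Tue  2048: Thu/Wed  2049: Fri/Fri  2050: Sat/Sat  2051: Sun/Sun  2052: Tue/Mon  2053: Wed/Wed  2054: Thu/Thu  2055: Fri/Fri  2056: Sun/Sat  2057: Mon/Mon  …(45 more)…  2103: Mon/Mon  2104: Wed/Tue  2105: Thu/Thu  2106: Fri/Fri  2107: Sat/Sat  2108: Mon/Sun  2109: Tue/Tue  2110: Wed/Wed  2111: Thu/Thu  2112: Sat/Fri ✓  2113: Sun/Sun  2114: Mon/Mon  2115: Tue/Tue  2116: Thu/Wed
Both conditions hold in: 2044, 2072, 2112 — 3.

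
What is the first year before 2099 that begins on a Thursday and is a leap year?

Jan 1 advances by 2 weekdays after a leap year and by 1 after a common year.
2099: Jan 1 is Thursday.
2098: Wednesday
2097: Tuesday
2096: Sunday (leap)
2095: Saturday
2094: Friday
2093: Thursday
2092: Tuesday (leap)
2091: Monday
2090: Sunday
2089: Saturday
2088: Thursday (leap)
2088 begins on a Thursday and is a leap year.

2088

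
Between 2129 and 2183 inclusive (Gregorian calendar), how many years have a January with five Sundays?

24

January has 31 days; it has five Sundays when Sunday falls among the first (month-length − 28) days — i.e. when January 1 is one of Sunday/Saturday/Friday.
January 1 by year: 2129:Sat✓ 2130:Sun✓ 2131:Mon 2132:Tue 2133:Thu 2134:Fri✓ 2135:Sat✓ 2136:Sun✓ 2137:Tue 2138:Wed 2139:Thu 2140:Fri✓ 2141:Sun✓ 2142:Mon 2143:Tue …(25 more)… 2169:Sun✓ 2170:Mon 2171:Tue 2172:Wed 2173:Fri✓ 2174:Sat✓ 2175:Sun✓ 2176:Mon 2177:Wed 2178:Thu 2179:Fri✓ 2180:Sat✓ 2181:Mon 2182:Tue 2183:Wed
Years with five Sundays: 2129, 2130, 2134, 2135, 2136, 2140, 2141, 2145, 2146, 2147, 2151, 2152, 2157, 2158, 2162, 2163, 2164, 2168, 2169, 2173, 2174, 2175, 2179, 2180 → 24.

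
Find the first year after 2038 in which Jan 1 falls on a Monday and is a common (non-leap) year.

Jan 1 advances by 2 weekdays after a leap year and by 1 after a common year.
2038: Jan 1 is Friday.
2039: Saturday
2040: Sunday (leap)
2041: Tuesday
2042: Wednesday
2043: Thursday
2044: Friday (leap)
2045: Sunday
2046: Monday
2046 begins on a Monday and is a common year.

2046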